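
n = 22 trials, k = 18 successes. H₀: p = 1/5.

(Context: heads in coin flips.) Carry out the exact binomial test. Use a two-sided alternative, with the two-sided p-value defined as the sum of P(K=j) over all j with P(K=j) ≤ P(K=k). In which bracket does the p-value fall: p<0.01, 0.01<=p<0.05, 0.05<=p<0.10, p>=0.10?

Exact binomial: n=22, k=18, p₀=1/5=0.2000
P(X=j) = C(n,j)·p₀^j·(1−p₀)^(n−j); p = Σ P(X=j) over j with P(X=j) ≤ P(X=18)
p-value (two-sided) = 0.00000
→ bracket: p<0.01

p-value bracket: p<0.01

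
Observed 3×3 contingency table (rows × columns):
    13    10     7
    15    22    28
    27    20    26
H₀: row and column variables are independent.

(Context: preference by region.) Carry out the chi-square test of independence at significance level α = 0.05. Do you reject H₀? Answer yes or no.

reject H₀: no

Row totals [30, 65, 73], col totals [55, 52, 61], n=168
χ² = (13−9.82)²/9.82 + (10−9.29)²/9.29 + (7−10.89)²/10.89 + (15−21.28)²/21.28 + (22−20.12)²/20.12 + (28−23.60)²/23.60 + (27−23.90)²/23.90 + (20−22.60)²/22.60 + (26−26.51)²/26.51 = 6.0339
df = 4
p-value (upper-tail) = 0.19663
At α=0.05: p ≥ α → fail to reject H₀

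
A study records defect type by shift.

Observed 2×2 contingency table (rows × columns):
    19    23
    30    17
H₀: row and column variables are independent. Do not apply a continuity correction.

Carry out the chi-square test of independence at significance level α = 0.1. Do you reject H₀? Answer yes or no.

Row totals [42, 47], col totals [49, 40], n=89
χ² = (19−23.12)²/23.12 + (23−18.88)²/18.88 + (30−25.88)²/25.88 + (17−21.12)²/21.12 = 3.0983
df = 1
p-value (upper-tail) = 0.07838
At α=0.1: p < α → reject H₀

reject H₀: yes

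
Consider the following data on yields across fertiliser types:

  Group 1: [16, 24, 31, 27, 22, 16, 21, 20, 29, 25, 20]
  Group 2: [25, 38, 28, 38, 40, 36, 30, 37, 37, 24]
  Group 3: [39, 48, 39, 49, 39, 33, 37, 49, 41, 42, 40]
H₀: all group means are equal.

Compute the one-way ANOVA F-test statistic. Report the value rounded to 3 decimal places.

test statistic = 33.596

Group means [22.82, 33.30, 41.45], grand mean 32.500
SSB = Σnᵢ(x̄ᵢ−x̄)² = 1919.536; SSW = ΣΣ(x−x̄ᵢ)² = 828.464
MSB = 1919.536/2 = 959.7682; MSW = 828.464/29 = 28.5677
F = MSB/MSW = 33.5963
df = (2, 29)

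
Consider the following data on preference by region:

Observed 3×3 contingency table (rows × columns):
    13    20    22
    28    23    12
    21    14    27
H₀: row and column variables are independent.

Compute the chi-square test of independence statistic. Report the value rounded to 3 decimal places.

test statistic = 12.574

Row totals [55, 63, 62], col totals [62, 57, 61], n=180
χ² = (13−18.94)²/18.94 + (20−17.42)²/17.42 + (22−18.64)²/18.64 + (28−21.70)²/21.70 + (23−19.95)²/19.95 + (12−21.35)²/21.35 + (21−21.36)²/21.36 + (14−19.63)²/19.63 + (27−21.01)²/21.01 = 12.5739
df = 4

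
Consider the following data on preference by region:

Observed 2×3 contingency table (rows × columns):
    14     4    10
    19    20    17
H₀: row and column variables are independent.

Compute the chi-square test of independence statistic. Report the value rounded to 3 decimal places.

Row totals [28, 56], col totals [33, 24, 27], n=84
χ² = (14−11.00)²/11.00 + (4−8.00)²/8.00 + (10−9.00)²/9.00 + (19−22.00)²/22.00 + (20−16.00)²/16.00 + (17−18.00)²/18.00 = 4.3939
df = 2

test statistic = 4.394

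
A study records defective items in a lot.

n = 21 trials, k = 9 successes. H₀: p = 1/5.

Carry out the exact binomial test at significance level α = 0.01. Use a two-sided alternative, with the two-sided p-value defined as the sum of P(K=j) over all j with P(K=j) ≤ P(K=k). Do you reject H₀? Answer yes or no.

reject H₀: no

Exact binomial: n=21, k=9, p₀=1/5=0.2000
P(X=j) = C(n,j)·p₀^j·(1−p₀)^(n−j); p = Σ P(X=j) over j with P(X=j) ≤ P(X=9)
p-value (two-sided) = 0.02364
At α=0.01: p ≥ α → fail to reject H₀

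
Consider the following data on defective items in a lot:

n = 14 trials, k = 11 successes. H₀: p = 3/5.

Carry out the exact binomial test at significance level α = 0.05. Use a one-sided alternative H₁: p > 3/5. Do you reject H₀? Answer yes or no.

reject H₀: no

Exact binomial: n=14, k=11, p₀=3/5=0.6000
P(X≥11) from Σ C(n,i)·p₀^i·(1−p₀)^(n−i)
p-value (one-sided, H₁ greater) = 0.12431
At α=0.05: p ≥ α → fail to reject H₀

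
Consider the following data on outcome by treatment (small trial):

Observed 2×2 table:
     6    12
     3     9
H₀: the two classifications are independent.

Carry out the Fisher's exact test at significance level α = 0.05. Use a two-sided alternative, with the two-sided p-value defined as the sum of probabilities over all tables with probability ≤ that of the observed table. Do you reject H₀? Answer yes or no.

reject H₀: no

Margins: r₁=18, r₂=12, c₁=9, c₂=21, n=30
p_obs = C(18,6)·C(12,3)/C(30,9); sum pmf over tables with pmf ≤ p_obs
p-value (two-sided) = 0.70356
At α=0.05: p ≥ α → fail to reject H₀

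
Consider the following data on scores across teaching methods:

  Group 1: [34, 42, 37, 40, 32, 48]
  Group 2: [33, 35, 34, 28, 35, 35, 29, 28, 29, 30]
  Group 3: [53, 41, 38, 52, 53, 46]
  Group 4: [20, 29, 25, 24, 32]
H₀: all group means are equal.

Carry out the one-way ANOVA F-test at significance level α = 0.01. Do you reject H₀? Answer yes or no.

Group means [38.83, 31.60, 47.17, 26.00], grand mean 35.630
SSB = Σnᵢ(x̄ᵢ−x̄)² = 1486.230; SSW = ΣΣ(x−x̄ᵢ)² = 554.067
MSB = 1486.230/3 = 495.4099; MSW = 554.067/23 = 24.0899
F = MSB/MSW = 20.5651
df = (3, 23)
p-value (upper-tail) = 0.00000
At α=0.01: p < α → reject H₀

reject H₀: yes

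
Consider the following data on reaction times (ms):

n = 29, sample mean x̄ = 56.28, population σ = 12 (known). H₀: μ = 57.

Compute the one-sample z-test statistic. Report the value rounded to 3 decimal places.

test statistic = -0.323

SE = σ/√n = 12/√29 = 2.2283
z = (x̄−μ₀)/SE = (56.28−57)/2.2283 = -0.3231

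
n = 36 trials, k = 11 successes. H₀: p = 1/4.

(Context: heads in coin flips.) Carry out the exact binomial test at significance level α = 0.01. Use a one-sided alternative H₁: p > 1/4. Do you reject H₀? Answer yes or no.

reject H₀: no

Exact binomial: n=36, k=11, p₀=1/4=0.2500
P(X≥11) from Σ C(n,i)·p₀^i·(1−p₀)^(n−i)
p-value (one-sided, H₁ greater) = 0.27486
At α=0.01: p ≥ α → fail to reject H₀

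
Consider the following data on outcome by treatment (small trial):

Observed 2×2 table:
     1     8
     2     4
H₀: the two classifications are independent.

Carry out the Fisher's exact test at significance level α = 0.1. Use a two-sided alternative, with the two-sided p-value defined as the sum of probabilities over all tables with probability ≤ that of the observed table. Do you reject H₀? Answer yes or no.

Margins: r₁=9, r₂=6, c₁=3, c₂=12, n=15
p_obs = C(9,1)·C(6,2)/C(15,3); sum pmf over tables with pmf ≤ p_obs
p-value (two-sided) = 0.52527
At α=0.1: p ≥ α → fail to reject H₀

reject H₀: no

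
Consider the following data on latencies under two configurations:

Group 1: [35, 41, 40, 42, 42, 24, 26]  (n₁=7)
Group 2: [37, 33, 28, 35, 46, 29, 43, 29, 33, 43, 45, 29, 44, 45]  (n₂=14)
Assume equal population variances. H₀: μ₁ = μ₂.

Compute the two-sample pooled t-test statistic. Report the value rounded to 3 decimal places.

x̄₁=35.714, s₁=7.718, n₁=7
x̄₂=37.071, s₂=7.011, n₂=14
s_p² = [6·7.718² + 13·7.011²]/19 = 52.4398
SE = √(s_p²·(1/7+1/14)) = 3.3522
t = (35.714−37.071)/3.3522 = -0.4049
df = 19

test statistic = -0.405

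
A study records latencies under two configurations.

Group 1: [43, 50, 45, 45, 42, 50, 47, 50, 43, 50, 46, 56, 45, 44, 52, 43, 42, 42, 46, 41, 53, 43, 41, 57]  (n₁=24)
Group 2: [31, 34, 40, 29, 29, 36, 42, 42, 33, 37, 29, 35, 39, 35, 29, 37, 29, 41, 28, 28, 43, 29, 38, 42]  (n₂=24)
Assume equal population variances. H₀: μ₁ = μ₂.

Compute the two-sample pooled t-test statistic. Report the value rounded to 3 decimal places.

x̄₁=46.500, s₁=4.690, n₁=24
x̄₂=34.792, s₂=5.275, n₂=24
s_p² = [23·4.690² + 23·5.275²]/46 = 24.9121
SE = √(s_p²·(1/24+1/24)) = 1.4408
t = (46.500−34.792)/1.4408 = 8.1261
df = 46

test statistic = 8.126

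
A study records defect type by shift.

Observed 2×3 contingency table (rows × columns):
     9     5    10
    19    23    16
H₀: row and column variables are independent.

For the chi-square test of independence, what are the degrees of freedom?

df = (r−1)(c−1) = (2−1)·(3−1) = 2

degrees of freedom = 2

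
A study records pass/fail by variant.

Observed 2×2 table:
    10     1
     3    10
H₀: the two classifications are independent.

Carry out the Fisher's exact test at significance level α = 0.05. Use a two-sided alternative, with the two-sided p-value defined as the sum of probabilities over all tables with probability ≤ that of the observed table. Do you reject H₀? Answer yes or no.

reject H₀: yes

Margins: r₁=11, r₂=13, c₁=13, c₂=11, n=24
p_obs = C(11,10)·C(13,3)/C(24,13); sum pmf over tables with pmf ≤ p_obs
p-value (two-sided) = 0.00135
At α=0.05: p < α → reject H₀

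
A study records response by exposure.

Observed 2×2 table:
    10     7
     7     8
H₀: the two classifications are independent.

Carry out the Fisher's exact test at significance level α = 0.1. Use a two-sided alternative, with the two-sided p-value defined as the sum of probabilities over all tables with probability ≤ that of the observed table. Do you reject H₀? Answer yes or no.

reject H₀: no

Margins: r₁=17, r₂=15, c₁=17, c₂=15, n=32
p_obs = C(17,10)·C(15,7)/C(32,17); sum pmf over tables with pmf ≤ p_obs
p-value (two-sided) = 0.72348
At α=0.1: p ≥ α → fail to reject H₀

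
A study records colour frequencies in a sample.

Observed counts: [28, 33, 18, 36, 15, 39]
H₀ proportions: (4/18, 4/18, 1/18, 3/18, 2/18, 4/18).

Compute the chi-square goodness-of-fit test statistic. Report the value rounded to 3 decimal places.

test statistic = 13.876

n = 169; E_i = n·p_i = [37.56, 37.56, 9.39, 28.17, 18.78, 37.56]
χ² = (28−37.56)²/37.56 + (33−37.56)²/37.56 + (18−9.39)²/9.39 + (36−28.17)²/28.17 + (15−18.78)²/18.78 + (39−37.56)²/37.56 = 13.8757
df = 5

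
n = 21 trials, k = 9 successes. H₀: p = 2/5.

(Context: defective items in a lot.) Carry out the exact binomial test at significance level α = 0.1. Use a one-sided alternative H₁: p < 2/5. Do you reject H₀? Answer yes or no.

reject H₀: no

Exact binomial: n=21, k=9, p₀=2/5=0.4000
P(X≤9) from Σ C(n,i)·p₀^i·(1−p₀)^(n−i)
p-value (one-sided, H₁ less) = 0.69144
At α=0.1: p ≥ α → fail to reject H₀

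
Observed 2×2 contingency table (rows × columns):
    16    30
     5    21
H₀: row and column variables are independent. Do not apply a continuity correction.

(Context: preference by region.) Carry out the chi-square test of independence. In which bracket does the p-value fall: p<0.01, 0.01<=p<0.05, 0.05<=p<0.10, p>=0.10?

Row totals [46, 26], col totals [21, 51], n=72
χ² = (16−13.42)²/13.42 + (30−32.58)²/32.58 + (5−7.58)²/7.58 + (21−18.42)²/18.42 = 1.9446
df = 1
p-value (upper-tail) = 0.16317
→ bracket: p>=0.10

p-value bracket: p>=0.10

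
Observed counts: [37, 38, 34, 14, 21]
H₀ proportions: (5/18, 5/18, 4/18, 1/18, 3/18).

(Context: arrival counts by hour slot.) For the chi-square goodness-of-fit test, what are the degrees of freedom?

df = k − 1 = 5 − 1 = 4

degrees of freedom = 4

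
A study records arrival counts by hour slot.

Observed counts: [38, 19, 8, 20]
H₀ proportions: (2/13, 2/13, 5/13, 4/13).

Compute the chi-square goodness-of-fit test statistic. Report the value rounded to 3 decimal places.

n = 85; E_i = n·p_i = [13.08, 13.08, 32.69, 26.15]
χ² = (38−13.08)²/13.08 + (19−13.08)²/13.08 + (8−32.69)²/32.69 + (20−26.15)²/26.15 = 70.2812
df = 3

test statistic = 70.281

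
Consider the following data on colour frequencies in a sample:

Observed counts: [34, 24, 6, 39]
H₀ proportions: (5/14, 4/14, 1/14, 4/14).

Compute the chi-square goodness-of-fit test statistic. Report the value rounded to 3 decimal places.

n = 103; E_i = n·p_i = [36.79, 29.43, 7.36, 29.43]
χ² = (34−36.79)²/36.79 + (24−29.43)²/29.43 + (6−7.36)²/7.36 + (39−29.43)²/29.43 = 4.5757
df = 3

test statistic = 4.576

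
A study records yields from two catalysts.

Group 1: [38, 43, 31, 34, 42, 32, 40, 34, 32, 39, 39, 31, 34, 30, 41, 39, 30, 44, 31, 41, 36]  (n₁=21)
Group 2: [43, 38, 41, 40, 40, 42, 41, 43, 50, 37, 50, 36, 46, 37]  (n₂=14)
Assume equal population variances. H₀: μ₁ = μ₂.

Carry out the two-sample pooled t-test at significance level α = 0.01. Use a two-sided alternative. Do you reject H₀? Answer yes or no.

reject H₀: yes

x̄₁=36.238, s₁=4.668, n₁=21
x̄₂=41.714, s₂=4.445, n₂=14
s_p² = [20·4.668² + 13·4.445²]/33 = 20.9899
SE = √(s_p²·(1/21+1/14)) = 1.5808
t = (36.238−41.714)/1.5808 = -3.4643
df = 33
p-value (two-sided) = 0.00149
At α=0.01: p < α → reject H₀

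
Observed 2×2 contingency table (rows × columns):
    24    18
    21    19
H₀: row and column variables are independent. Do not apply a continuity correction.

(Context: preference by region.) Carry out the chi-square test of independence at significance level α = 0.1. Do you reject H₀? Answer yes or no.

Row totals [42, 40], col totals [45, 37], n=82
χ² = (24−23.05)²/23.05 + (18−18.95)²/18.95 + (21−21.95)²/21.95 + (19−18.05)²/18.05 = 0.1784
df = 1
p-value (upper-tail) = 0.67279
At α=0.1: p ≥ α → fail to reject H₀

reject H₀: no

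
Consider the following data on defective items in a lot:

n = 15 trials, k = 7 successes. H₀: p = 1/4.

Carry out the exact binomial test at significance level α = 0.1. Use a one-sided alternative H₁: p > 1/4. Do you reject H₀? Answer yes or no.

reject H₀: yes

Exact binomial: n=15, k=7, p₀=1/4=0.2500
P(X≥7) from Σ C(n,i)·p₀^i·(1−p₀)^(n−i)
p-value (one-sided, H₁ greater) = 0.05662
At α=0.1: p < α → reject H₀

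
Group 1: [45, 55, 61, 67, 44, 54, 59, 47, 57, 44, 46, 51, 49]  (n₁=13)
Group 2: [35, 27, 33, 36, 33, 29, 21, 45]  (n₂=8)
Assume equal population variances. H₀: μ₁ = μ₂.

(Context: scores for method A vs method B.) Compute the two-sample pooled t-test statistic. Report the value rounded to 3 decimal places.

x̄₁=52.231, s₁=7.305, n₁=13
x̄₂=32.375, s₂=7.070, n₂=8
s_p² = [12·7.305² + 7·7.070²]/19 = 52.1149
SE = √(s_p²·(1/13+1/8)) = 3.2439
t = (52.231−32.375)/3.2439 = 6.1209
df = 19

test statistic = 6.121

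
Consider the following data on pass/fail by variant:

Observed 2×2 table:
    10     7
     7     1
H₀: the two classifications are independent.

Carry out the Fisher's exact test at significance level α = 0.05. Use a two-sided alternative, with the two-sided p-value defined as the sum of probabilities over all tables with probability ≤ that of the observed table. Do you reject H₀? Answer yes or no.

reject H₀: no

Margins: r₁=17, r₂=8, c₁=17, c₂=8, n=25
p_obs = C(17,10)·C(8,7)/C(25,17); sum pmf over tables with pmf ≤ p_obs
p-value (two-sided) = 0.20518
At α=0.05: p ≥ α → fail to reject H₀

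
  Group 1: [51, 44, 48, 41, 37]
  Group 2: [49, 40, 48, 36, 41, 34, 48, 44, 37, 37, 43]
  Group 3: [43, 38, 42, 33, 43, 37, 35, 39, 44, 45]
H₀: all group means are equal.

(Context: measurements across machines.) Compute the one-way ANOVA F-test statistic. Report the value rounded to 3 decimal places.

Group means [44.20, 41.55, 39.90], grand mean 41.423
SSB = Σnᵢ(x̄ᵢ−x̄)² = 61.919; SSW = ΣΣ(x−x̄ᵢ)² = 552.427
MSB = 61.919/2 = 30.9594; MSW = 552.427/23 = 24.0186
F = MSB/MSW = 1.2890
df = (2, 23)

test statistic = 1.289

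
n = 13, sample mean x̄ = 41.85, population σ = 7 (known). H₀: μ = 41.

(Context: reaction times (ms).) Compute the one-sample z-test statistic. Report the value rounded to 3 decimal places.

SE = σ/√n = 7/√13 = 1.9415
z = (x̄−μ₀)/SE = (41.85−41)/1.9415 = 0.4378

test statistic = 0.438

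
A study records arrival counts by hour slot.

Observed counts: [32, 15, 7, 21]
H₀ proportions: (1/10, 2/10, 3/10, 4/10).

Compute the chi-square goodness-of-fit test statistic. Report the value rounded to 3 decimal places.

n = 75; E_i = n·p_i = [7.50, 15.00, 22.50, 30.00]
χ² = (32−7.50)²/7.50 + (15−15.00)²/15.00 + (7−22.50)²/22.50 + (21−30.00)²/30.00 = 93.4111
df = 3

test statistic = 93.411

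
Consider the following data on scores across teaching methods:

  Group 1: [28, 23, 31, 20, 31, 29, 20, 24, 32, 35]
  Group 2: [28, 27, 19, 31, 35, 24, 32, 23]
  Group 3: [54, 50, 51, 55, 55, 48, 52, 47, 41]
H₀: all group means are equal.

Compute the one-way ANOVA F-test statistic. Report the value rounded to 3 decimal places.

test statistic = 62.855

Group means [27.30, 27.38, 50.33], grand mean 35.000
SSB = Σnᵢ(x̄ᵢ−x̄)² = 3174.025; SSW = ΣΣ(x−x̄ᵢ)² = 605.975
MSB = 3174.025/2 = 1587.0125; MSW = 605.975/24 = 25.2490
F = MSB/MSW = 62.8546
df = (2, 24)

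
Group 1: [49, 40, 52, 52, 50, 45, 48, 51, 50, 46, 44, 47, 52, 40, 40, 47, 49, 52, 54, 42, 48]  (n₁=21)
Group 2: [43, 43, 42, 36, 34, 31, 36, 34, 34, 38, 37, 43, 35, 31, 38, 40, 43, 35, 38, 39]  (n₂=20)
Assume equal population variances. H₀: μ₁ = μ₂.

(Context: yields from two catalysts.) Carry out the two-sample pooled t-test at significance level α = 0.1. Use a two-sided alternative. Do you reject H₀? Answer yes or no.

reject H₀: yes

x̄₁=47.524, s₁=4.320, n₁=21
x̄₂=37.500, s₂=3.900, n₂=20
s_p² = [20·4.320² + 19·3.900²]/39 = 16.9805
SE = √(s_p²·(1/21+1/20)) = 1.2875
t = (47.524−37.500)/1.2875 = 7.7856
df = 39
p-value (two-sided) = 0.00000
At α=0.1: p < α → reject H₀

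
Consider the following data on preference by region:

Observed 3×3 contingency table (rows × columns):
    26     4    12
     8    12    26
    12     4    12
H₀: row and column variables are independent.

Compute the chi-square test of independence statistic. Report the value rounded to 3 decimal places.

test statistic = 18.725

Row totals [42, 46, 28], col totals [46, 20, 50], n=116
χ² = (26−16.66)²/16.66 + (4−7.24)²/7.24 + (12−18.10)²/18.10 + (8−18.24)²/18.24 + (12−7.93)²/7.93 + (26−19.83)²/19.83 + (12−11.10)²/11.10 + (4−4.83)²/4.83 + (12−12.07)²/12.07 = 18.7254
df = 4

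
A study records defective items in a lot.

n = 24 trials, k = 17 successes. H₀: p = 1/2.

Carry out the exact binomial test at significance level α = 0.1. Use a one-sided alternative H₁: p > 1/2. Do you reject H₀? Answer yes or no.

reject H₀: yes

Exact binomial: n=24, k=17, p₀=1/2=0.5000
P(X≥17) from Σ C(n,i)·p₀^i·(1−p₀)^(n−i)
p-value (one-sided, H₁ greater) = 0.03196
At α=0.1: p < α → reject H₀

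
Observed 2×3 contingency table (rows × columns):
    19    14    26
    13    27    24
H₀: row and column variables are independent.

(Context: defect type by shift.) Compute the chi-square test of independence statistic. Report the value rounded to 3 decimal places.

test statistic = 5.132

Row totals [59, 64], col totals [32, 41, 50], n=123
χ² = (19−15.35)²/15.35 + (14−19.67)²/19.67 + (26−23.98)²/23.98 + (13−16.65)²/16.65 + (27−21.33)²/21.33 + (24−26.02)²/26.02 = 5.1322
df = 2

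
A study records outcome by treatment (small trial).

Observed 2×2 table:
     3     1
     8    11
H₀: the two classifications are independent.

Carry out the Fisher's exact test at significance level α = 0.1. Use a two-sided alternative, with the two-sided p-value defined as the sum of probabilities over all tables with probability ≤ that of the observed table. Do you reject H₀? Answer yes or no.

Margins: r₁=4, r₂=19, c₁=11, c₂=12, n=23
p_obs = C(4,3)·C(19,8)/C(23,11); sum pmf over tables with pmf ≤ p_obs
p-value (two-sided) = 0.31677
At α=0.1: p ≥ α → fail to reject H₀

reject H₀: no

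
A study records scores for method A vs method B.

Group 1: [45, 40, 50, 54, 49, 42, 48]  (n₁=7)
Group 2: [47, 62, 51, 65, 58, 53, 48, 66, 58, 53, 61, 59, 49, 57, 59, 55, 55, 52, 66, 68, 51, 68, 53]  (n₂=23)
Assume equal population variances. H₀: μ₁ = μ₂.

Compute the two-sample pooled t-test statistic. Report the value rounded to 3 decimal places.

test statistic = -3.873

x̄₁=46.857, s₁=4.845, n₁=7
x̄₂=57.130, s₂=6.455, n₂=23
s_p² = [6·4.845² + 22·6.455²]/28 = 37.7666
SE = √(s_p²·(1/7+1/23)) = 2.6528
t = (46.857−57.130)/2.6528 = -3.8726
df = 28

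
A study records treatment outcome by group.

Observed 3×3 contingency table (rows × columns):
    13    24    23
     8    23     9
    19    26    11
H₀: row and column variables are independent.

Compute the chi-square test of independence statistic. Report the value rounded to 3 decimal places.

test statistic = 8.111

Row totals [60, 40, 56], col totals [40, 73, 43], n=156
χ² = (13−15.38)²/15.38 + (24−28.08)²/28.08 + (23−16.54)²/16.54 + (8−10.26)²/10.26 + (23−18.72)²/18.72 + (9−11.03)²/11.03 + (19−14.36)²/14.36 + (26−26.21)²/26.21 + (11−15.44)²/15.44 = 8.1107
df = 4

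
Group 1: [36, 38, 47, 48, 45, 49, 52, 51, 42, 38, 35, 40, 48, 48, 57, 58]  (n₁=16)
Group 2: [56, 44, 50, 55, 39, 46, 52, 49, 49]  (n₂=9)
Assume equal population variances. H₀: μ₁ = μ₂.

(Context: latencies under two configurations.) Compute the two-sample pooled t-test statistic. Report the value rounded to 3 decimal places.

x̄₁=45.750, s₁=7.066, n₁=16
x̄₂=48.889, s₂=5.349, n₂=9
s_p² = [15·7.066² + 8·5.349²]/23 = 42.5169
SE = √(s_p²·(1/16+1/9)) = 2.7169
t = (45.750−48.889)/2.7169 = -1.1553
df = 23

test statistic = -1.155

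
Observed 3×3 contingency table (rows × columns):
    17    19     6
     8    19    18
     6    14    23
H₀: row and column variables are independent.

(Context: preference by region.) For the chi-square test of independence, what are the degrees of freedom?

degrees of freedom = 4

df = (r−1)(c−1) = (3−1)·(3−1) = 4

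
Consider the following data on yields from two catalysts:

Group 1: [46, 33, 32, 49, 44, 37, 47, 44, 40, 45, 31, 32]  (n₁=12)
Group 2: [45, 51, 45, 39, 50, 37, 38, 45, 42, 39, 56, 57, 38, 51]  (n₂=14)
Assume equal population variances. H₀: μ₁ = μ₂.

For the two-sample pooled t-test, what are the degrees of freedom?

degrees of freedom = 24

df = n₁ + n₂ − 2 = 12 + 14 − 2 = 24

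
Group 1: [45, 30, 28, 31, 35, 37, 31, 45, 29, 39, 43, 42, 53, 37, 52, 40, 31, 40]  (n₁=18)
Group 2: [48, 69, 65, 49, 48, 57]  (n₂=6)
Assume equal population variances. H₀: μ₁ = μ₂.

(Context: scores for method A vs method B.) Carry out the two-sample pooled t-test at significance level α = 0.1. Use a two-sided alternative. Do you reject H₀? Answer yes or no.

reject H₀: yes

x̄₁=38.222, s₁=7.558, n₁=18
x̄₂=56.000, s₂=9.252, n₂=6
s_p² = [17·7.558² + 5·9.252²]/22 = 63.5960
SE = √(s_p²·(1/18+1/6)) = 3.7593
t = (38.222−56.000)/3.7593 = -4.7290
df = 22
p-value (two-sided) = 0.00010
At α=0.1: p < α → reject H₀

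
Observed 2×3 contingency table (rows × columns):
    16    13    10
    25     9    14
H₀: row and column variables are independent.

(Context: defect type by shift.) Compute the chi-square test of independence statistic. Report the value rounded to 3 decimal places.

test statistic = 2.465

Row totals [39, 48], col totals [41, 22, 24], n=87
χ² = (16−18.38)²/18.38 + (13−9.86)²/9.86 + (10−10.76)²/10.76 + (25−22.62)²/22.62 + (9−12.14)²/12.14 + (14−13.24)²/13.24 = 2.4649
df = 2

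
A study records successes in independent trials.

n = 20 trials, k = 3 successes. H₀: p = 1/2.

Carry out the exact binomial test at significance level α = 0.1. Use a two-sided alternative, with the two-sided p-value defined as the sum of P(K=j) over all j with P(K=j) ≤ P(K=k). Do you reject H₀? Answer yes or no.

reject H₀: yes

Exact binomial: n=20, k=3, p₀=1/2=0.5000
P(X=j) = C(n,j)·p₀^j·(1−p₀)^(n−j); p = Σ P(X=j) over j with P(X=j) ≤ P(X=3)
p-value (two-sided) = 0.00258
At α=0.1: p < α → reject H₀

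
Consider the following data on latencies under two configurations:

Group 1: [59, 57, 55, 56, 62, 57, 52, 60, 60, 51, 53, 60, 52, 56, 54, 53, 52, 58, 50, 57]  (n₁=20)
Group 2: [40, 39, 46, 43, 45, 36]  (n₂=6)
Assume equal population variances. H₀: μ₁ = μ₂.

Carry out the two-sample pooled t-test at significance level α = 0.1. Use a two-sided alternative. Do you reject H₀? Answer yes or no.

reject H₀: yes

x̄₁=55.700, s₁=3.481, n₁=20
x̄₂=41.500, s₂=3.834, n₂=6
s_p² = [19·3.481² + 5·3.834²]/24 = 12.6542
SE = √(s_p²·(1/20+1/6)) = 1.6558
t = (55.700−41.500)/1.6558 = 8.5758
df = 24
p-value (two-sided) = 0.00000
At α=0.1: p < α → reject H₀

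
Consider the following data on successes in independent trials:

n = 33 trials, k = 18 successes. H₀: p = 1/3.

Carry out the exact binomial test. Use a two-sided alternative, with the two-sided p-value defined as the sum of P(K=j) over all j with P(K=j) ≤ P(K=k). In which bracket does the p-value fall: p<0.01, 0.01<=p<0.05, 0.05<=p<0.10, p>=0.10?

Exact binomial: n=33, k=18, p₀=1/3=0.3333
P(X=j) = C(n,j)·p₀^j·(1−p₀)^(n−j); p = Σ P(X=j) over j with P(X=j) ≤ P(X=18)
p-value (two-sided) = 0.01496
→ bracket: 0.01<=p<0.05

p-value bracket: 0.01<=p<0.05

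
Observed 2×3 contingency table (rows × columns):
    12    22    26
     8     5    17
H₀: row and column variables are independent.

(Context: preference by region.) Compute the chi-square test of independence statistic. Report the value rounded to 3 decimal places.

Row totals [60, 30], col totals [20, 27, 43], n=90
χ² = (12−13.33)²/13.33 + (22−18.00)²/18.00 + (26−28.67)²/28.67 + (8−6.67)²/6.67 + (5−9.00)²/9.00 + (17−14.33)²/14.33 = 3.8109
df = 2

test statistic = 3.811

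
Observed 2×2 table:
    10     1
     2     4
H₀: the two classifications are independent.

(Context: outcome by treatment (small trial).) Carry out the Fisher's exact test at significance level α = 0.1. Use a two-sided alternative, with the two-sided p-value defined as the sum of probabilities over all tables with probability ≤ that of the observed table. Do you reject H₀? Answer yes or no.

reject H₀: yes

Margins: r₁=11, r₂=6, c₁=12, c₂=5, n=17
p_obs = C(11,10)·C(6,2)/C(17,12); sum pmf over tables with pmf ≤ p_obs
p-value (two-sided) = 0.02763
At α=0.1: p < α → reject H₀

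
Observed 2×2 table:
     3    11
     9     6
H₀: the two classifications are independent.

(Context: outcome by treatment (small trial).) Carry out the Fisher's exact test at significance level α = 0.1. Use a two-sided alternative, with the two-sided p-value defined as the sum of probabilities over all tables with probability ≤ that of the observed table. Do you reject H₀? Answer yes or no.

Margins: r₁=14, r₂=15, c₁=12, c₂=17, n=29
p_obs = C(14,3)·C(15,9)/C(29,12); sum pmf over tables with pmf ≤ p_obs
p-value (two-sided) = 0.06043
At α=0.1: p < α → reject H₀

reject H₀: yes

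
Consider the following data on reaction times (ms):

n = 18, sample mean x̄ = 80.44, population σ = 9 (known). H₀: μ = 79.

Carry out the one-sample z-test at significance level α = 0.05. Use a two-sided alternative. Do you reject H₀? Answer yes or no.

reject H₀: no

SE = σ/√n = 9/√18 = 2.1213
z = (x̄−μ₀)/SE = (80.44−79)/2.1213 = 0.6788
p-value (two-sided) = 0.49725
At α=0.05: p ≥ α → fail to reject H₀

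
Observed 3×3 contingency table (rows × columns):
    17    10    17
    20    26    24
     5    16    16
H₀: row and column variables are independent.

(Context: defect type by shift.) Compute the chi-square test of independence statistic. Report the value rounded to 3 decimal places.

Row totals [44, 70, 37], col totals [42, 52, 57], n=151
χ² = (17−12.24)²/12.24 + (10−15.15)²/15.15 + (17−16.61)²/16.61 + (20−19.47)²/19.47 + (26−24.11)²/24.11 + (24−26.42)²/26.42 + (5−10.29)²/10.29 + (16−12.74)²/12.74 + (16−13.97)²/13.97 = 7.8491
df = 4

test statistic = 7.849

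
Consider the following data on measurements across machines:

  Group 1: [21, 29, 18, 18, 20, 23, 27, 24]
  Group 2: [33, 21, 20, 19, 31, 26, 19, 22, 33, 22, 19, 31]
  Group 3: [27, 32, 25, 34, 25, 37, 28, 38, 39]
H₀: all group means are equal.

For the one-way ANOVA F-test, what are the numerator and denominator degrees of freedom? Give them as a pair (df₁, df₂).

k = 3 groups, N = 29 total
df = (k−1, N−k) = (3−1, 29−3) = (2, 26)

degrees of freedom = [2, 26]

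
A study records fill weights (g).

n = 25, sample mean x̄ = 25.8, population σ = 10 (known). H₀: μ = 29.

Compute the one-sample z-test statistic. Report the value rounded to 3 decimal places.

test statistic = -1.600

SE = σ/√n = 10/√25 = 2.0000
z = (x̄−μ₀)/SE = (25.8−29)/2.0000 = -1.6000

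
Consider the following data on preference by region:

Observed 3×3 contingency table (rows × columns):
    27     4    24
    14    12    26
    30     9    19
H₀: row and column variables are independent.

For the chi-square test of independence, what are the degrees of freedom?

df = (r−1)(c−1) = (3−1)·(3−1) = 4

degrees of freedom = 4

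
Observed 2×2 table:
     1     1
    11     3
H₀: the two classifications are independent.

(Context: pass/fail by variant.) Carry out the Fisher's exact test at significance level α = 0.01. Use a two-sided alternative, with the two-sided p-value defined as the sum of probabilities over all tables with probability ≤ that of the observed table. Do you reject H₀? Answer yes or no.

reject H₀: no

Margins: r₁=2, r₂=14, c₁=12, c₂=4, n=16
p_obs = C(2,1)·C(14,11)/C(16,12); sum pmf over tables with pmf ≤ p_obs
p-value (two-sided) = 0.45000
At α=0.01: p ≥ α → fail to reject H₀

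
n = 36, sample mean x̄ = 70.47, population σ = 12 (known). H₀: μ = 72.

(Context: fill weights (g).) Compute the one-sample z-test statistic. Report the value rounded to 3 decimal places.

SE = σ/√n = 12/√36 = 2.0000
z = (x̄−μ₀)/SE = (70.47−72)/2.0000 = -0.7650

test statistic = -0.765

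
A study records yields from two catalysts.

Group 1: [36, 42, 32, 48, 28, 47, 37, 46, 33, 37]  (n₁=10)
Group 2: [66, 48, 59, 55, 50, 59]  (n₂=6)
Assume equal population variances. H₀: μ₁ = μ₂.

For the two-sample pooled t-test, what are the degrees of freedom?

df = n₁ + n₂ − 2 = 10 + 6 − 2 = 14

degrees of freedom = 14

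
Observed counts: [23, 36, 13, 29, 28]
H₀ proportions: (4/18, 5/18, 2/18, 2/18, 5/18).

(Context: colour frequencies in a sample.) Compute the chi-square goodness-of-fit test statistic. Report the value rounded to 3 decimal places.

test statistic = 17.965

n = 129; E_i = n·p_i = [28.67, 35.83, 14.33, 14.33, 35.83]
χ² = (23−28.67)²/28.67 + (36−35.83)²/35.83 + (13−14.33)²/14.33 + (29−14.33)²/14.33 + (28−35.83)²/35.83 = 17.9651
df = 4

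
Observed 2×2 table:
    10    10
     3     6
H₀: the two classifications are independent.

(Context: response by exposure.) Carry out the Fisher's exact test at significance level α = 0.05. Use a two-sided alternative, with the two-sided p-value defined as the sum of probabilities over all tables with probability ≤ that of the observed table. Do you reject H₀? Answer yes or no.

Margins: r₁=20, r₂=9, c₁=13, c₂=16, n=29
p_obs = C(20,10)·C(9,3)/C(29,13); sum pmf over tables with pmf ≤ p_obs
p-value (two-sided) = 0.45427
At α=0.05: p ≥ α → fail to reject H₀

reject H₀: no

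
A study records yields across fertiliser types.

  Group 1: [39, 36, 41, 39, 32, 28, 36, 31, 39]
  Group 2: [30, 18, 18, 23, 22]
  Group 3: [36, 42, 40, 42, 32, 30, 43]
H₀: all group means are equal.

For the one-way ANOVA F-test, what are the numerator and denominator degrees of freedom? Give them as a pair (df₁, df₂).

k = 3 groups, N = 21 total
df = (k−1, N−k) = (3−1, 21−3) = (2, 18)

degrees of freedom = [2, 18]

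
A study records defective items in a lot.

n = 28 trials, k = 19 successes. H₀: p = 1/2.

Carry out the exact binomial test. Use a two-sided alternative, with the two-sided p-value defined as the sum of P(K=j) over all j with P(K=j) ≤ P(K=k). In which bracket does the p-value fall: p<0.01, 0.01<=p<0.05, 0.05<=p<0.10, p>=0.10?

Exact binomial: n=28, k=19, p₀=1/2=0.5000
P(X=j) = C(n,j)·p₀^j·(1−p₀)^(n−j); p = Σ P(X=j) over j with P(X=j) ≤ P(X=19)
p-value (two-sided) = 0.08716
→ bracket: 0.05<=p<0.10

p-value bracket: 0.05<=p<0.10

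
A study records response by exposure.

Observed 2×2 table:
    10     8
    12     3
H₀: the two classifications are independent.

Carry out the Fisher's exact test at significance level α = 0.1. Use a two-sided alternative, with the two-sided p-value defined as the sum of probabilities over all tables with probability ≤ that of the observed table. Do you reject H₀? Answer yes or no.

reject H₀: no

Margins: r₁=18, r₂=15, c₁=22, c₂=11, n=33
p_obs = C(18,10)·C(15,12)/C(33,22); sum pmf over tables with pmf ≤ p_obs
p-value (two-sided) = 0.26593
At α=0.1: p ≥ α → fail to reject H₀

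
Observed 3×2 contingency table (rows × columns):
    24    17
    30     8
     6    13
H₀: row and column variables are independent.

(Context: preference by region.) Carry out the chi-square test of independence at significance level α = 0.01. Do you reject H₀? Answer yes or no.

reject H₀: yes

Row totals [41, 38, 19], col totals [60, 38], n=98
χ² = (24−25.10)²/25.10 + (17−15.90)²/15.90 + (30−23.27)²/23.27 + (8−14.73)²/14.73 + (6−11.63)²/11.63 + (13−7.37)²/7.37 = 12.1863
df = 2
p-value (upper-tail) = 0.00226
At α=0.01: p < α → reject H₀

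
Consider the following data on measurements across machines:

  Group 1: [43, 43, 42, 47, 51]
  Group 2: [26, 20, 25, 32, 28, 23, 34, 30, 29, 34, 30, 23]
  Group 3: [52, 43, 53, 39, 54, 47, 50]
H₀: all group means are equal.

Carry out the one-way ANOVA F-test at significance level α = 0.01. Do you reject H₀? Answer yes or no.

reject H₀: yes

Group means [45.20, 27.83, 48.29], grand mean 37.417
SSB = Σnᵢ(x̄ᵢ−x̄)² = 2231.938; SSW = ΣΣ(x−x̄ᵢ)² = 467.895
MSB = 2231.938/2 = 1115.9690; MSW = 467.895/21 = 22.2807
F = MSB/MSW = 50.0867
df = (2, 21)
p-value (upper-tail) = 0.00000
At α=0.01: p < α → reject H₀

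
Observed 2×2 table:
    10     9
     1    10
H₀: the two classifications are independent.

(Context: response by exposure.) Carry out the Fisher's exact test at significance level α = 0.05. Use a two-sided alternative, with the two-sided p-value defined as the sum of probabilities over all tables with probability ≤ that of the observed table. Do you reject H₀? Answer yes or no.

reject H₀: yes

Margins: r₁=19, r₂=11, c₁=11, c₂=19, n=30
p_obs = C(19,10)·C(11,1)/C(30,11); sum pmf over tables with pmf ≤ p_obs
p-value (two-sided) = 0.02309
At α=0.05: p < α → reject H₀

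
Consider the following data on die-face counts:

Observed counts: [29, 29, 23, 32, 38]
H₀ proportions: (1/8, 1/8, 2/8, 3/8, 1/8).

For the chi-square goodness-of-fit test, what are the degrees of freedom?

df = k − 1 = 5 − 1 = 4

degrees of freedom = 4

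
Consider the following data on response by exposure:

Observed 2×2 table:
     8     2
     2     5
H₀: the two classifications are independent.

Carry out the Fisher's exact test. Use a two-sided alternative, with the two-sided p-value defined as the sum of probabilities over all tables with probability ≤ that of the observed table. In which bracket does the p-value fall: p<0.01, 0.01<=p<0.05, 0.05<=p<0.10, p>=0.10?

Margins: r₁=10, r₂=7, c₁=10, c₂=7, n=17
p_obs = C(10,8)·C(7,2)/C(17,10); sum pmf over tables with pmf ≤ p_obs
p-value (two-sided) = 0.05841
→ bracket: 0.05<=p<0.10

p-value bracket: 0.05<=p<0.10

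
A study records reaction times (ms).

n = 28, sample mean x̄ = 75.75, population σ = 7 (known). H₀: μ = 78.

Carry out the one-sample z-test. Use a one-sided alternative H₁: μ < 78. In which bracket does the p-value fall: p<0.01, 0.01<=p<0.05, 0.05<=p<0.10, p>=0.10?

SE = σ/√n = 7/√28 = 1.3229
z = (x̄−μ₀)/SE = (75.75−78)/1.3229 = -1.7008
p-value (one-sided, H₁ less) = 0.04449
→ bracket: 0.01<=p<0.05

p-value bracket: 0.01<=p<0.05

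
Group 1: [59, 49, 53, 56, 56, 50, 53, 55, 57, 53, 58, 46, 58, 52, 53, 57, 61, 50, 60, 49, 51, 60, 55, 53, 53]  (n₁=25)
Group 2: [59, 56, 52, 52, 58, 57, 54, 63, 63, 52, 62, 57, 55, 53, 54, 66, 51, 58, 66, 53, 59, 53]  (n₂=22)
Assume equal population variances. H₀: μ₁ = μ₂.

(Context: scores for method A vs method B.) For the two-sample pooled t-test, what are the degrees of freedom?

df = n₁ + n₂ − 2 = 25 + 22 − 2 = 45

degrees of freedom = 45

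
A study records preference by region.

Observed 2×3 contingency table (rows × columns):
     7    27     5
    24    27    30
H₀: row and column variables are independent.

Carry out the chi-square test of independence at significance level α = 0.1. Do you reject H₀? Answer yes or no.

reject H₀: yes

Row totals [39, 81], col totals [31, 54, 35], n=120
χ² = (7−10.07)²/10.07 + (27−17.55)²/17.55 + (5−11.38)²/11.38 + (24−20.93)²/20.93 + (27−36.45)²/36.45 + (30−23.62)²/23.62 = 14.2219
df = 2
p-value (upper-tail) = 0.00082
At α=0.1: p < α → reject H₀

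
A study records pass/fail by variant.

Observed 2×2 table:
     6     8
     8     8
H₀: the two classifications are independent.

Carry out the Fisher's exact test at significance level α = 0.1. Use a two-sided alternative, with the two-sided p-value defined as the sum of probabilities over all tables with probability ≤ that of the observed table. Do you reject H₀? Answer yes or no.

reject H₀: no

Margins: r₁=14, r₂=16, c₁=14, c₂=16, n=30
p_obs = C(14,6)·C(16,8)/C(30,14); sum pmf over tables with pmf ≤ p_obs
p-value (two-sided) = 0.73001
At α=0.1: p ≥ α → fail to reject H₀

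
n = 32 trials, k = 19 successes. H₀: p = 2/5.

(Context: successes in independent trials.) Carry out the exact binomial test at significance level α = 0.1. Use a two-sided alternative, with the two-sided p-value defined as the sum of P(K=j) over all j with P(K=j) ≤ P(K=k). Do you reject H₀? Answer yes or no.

Exact binomial: n=32, k=19, p₀=2/5=0.4000
P(X=j) = C(n,j)·p₀^j·(1−p₀)^(n−j); p = Σ P(X=j) over j with P(X=j) ≤ P(X=19)
p-value (two-sided) = 0.03003
At α=0.1: p < α → reject H₀

reject H₀: yes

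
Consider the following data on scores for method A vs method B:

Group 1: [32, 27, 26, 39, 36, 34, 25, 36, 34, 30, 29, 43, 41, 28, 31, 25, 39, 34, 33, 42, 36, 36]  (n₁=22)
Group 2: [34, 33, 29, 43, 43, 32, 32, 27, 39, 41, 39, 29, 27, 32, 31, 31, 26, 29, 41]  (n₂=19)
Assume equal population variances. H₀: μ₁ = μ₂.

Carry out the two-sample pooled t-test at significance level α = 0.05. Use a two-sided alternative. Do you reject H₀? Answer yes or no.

reject H₀: no

x̄₁=33.455, s₁=5.431, n₁=22
x̄₂=33.579, s₂=5.650, n₂=19
s_p² = [21·5.431² + 18·5.650²]/39 = 30.6176
SE = √(s_p²·(1/22+1/19)) = 1.7330
t = (33.455−33.579)/1.7330 = -0.0718
df = 39
p-value (two-sided) = 0.94314
At α=0.05: p ≥ α → fail to reject H₀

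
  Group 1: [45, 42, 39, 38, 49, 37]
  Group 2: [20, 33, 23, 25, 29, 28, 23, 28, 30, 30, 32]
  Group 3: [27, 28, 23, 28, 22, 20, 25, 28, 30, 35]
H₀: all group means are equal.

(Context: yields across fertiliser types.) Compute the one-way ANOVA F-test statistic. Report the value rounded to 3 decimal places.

test statistic = 27.197

Group means [41.67, 27.36, 26.60], grand mean 30.259
SSB = Σnᵢ(x̄ᵢ−x̄)² = 1006.906; SSW = ΣΣ(x−x̄ᵢ)² = 444.279
MSB = 1006.906/2 = 503.4532; MSW = 444.279/24 = 18.5116
F = MSB/MSW = 27.1966
df = (2, 24)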